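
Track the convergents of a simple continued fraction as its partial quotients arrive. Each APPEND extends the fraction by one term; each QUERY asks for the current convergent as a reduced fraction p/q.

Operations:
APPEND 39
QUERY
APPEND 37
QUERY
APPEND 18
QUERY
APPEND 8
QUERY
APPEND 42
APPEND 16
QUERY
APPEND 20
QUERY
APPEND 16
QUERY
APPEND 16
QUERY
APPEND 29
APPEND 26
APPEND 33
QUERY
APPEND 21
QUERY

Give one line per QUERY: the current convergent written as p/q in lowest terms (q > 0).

APPEND 39: p_0 = 39·1 + 0 = 39, q_0 = 39·0 + 1 = 1 → 39/1
APPEND 37: p_1 = 37·39 + 1 = 1444, q_1 = 37·1 + 0 = 37 → 1444/37
APPEND 18: p_2 = 18·1444 + 39 = 26031, q_2 = 18·37 + 1 = 667 → 26031/667
APPEND 8: p_3 = 8·26031 + 1444 = 209692, q_3 = 8·667 + 37 = 5373 → 209692/5373
APPEND 42: p_4 = 42·209692 + 26031 = 8833095, q_4 = 42·5373 + 667 = 226333 → 8833095/226333
APPEND 16: p_5 = 16·8833095 + 209692 = 141539212, q_5 = 16·226333 + 5373 = 3626701 → 141539212/3626701
APPEND 20: p_6 = 20·141539212 + 8833095 = 2839617335, q_6 = 20·3626701 + 226333 = 72760353 → 2839617335/72760353
APPEND 16: p_7 = 16·2839617335 + 141539212 = 45575416572, q_7 = 16·72760353 + 3626701 = 1167792349 → 45575416572/1167792349
APPEND 16: p_8 = 16·45575416572 + 2839617335 = 732046282487, q_8 = 16·1167792349 + 72760353 = 18757437937 → 732046282487/18757437937
APPEND 29: p_9 = 29·732046282487 + 45575416572 = 21274917608695, q_9 = 29·18757437937 + 1167792349 = 545133492522 → 21274917608695/545133492522
APPEND 26: p_10 = 26·21274917608695 + 732046282487 = 553879904108557, q_10 = 26·545133492522 + 18757437937 = 14192228243509 → 553879904108557/14192228243509
APPEND 33: p_11 = 33·553879904108557 + 21274917608695 = 18299311753191076, q_11 = 33·14192228243509 + 545133492522 = 468888665528319 → 18299311753191076/468888665528319
APPEND 21: p_12 = 21·18299311753191076 + 553879904108557 = 384839426721121153, q_12 = 21·468888665528319 + 14192228243509 = 9860854204338208 → 384839426721121153/9860854204338208

39/1
1444/37
26031/667
209692/5373
141539212/3626701
2839617335/72760353
45575416572/1167792349
732046282487/18757437937
18299311753191076/468888665528319
384839426721121153/9860854204338208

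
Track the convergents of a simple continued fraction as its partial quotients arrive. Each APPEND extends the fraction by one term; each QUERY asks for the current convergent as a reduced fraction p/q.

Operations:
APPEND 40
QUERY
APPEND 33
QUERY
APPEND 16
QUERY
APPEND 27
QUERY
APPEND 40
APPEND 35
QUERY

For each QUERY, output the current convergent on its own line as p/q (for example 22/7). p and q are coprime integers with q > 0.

40/1
1321/33
21176/529
573073/14316
803616433/20075231

APPEND 40: p_0 = 40·1 + 0 = 40, q_0 = 40·0 + 1 = 1 → 40/1
APPEND 33: p_1 = 33·40 + 1 = 1321, q_1 = 33·1 + 0 = 33 → 1321/33
APPEND 16: p_2 = 16·1321 + 40 = 21176, q_2 = 16·33 + 1 = 529 → 21176/529
APPEND 27: p_3 = 27·21176 + 1321 = 573073, q_3 = 27·529 + 33 = 14316 → 573073/14316
APPEND 40: p_4 = 40·573073 + 21176 = 22944096, q_4 = 40·14316 + 529 = 573169 → 22944096/573169
APPEND 35: p_5 = 35·22944096 + 573073 = 803616433, q_5 = 35·573169 + 14316 = 20075231 → 803616433/20075231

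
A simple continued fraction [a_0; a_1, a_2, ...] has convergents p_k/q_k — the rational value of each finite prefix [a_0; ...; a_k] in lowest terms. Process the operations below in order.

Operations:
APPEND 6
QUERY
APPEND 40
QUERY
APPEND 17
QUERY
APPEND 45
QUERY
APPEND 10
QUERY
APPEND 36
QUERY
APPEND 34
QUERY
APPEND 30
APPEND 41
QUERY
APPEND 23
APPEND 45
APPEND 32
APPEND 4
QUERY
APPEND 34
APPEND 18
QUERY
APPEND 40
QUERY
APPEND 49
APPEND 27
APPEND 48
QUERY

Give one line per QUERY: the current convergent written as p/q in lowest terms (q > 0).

6/1
241/40
4103/681
184876/30685
1852863/307531
66887944/11101801
2276042959/377768765
2804551288233/465488523556
375466505641660114/62318471439323775
231837478575113593564/38479483709092250913
9286358143675069961085/1541313635321337421361
590922357505590046925819593/98078996410443073985415122

APPEND 6: p_0 = 6·1 + 0 = 6, q_0 = 6·0 + 1 = 1 → 6/1
APPEND 40: p_1 = 40·6 + 1 = 241, q_1 = 40·1 + 0 = 40 → 241/40
APPEND 17: p_2 = 17·241 + 6 = 4103, q_2 = 17·40 + 1 = 681 → 4103/681
APPEND 45: p_3 = 45·4103 + 241 = 184876, q_3 = 45·681 + 40 = 30685 → 184876/30685
APPEND 10: p_4 = 10·184876 + 4103 = 1852863, q_4 = 10·30685 + 681 = 307531 → 1852863/307531
APPEND 36: p_5 = 36·1852863 + 184876 = 66887944, q_5 = 36·307531 + 30685 = 11101801 → 66887944/11101801
APPEND 34: p_6 = 34·66887944 + 1852863 = 2276042959, q_6 = 34·11101801 + 307531 = 377768765 → 2276042959/377768765
APPEND 30: p_7 = 30·2276042959 + 66887944 = 68348176714, q_7 = 30·377768765 + 11101801 = 11344164751 → 68348176714/11344164751
APPEND 41: p_8 = 41·68348176714 + 2276042959 = 2804551288233, q_8 = 41·11344164751 + 377768765 = 465488523556 → 2804551288233/465488523556
APPEND 23: p_9 = 23·2804551288233 + 68348176714 = 64573027806073, q_9 = 23·465488523556 + 11344164751 = 10717580206539 → 64573027806073/10717580206539
APPEND 45: p_10 = 45·64573027806073 + 2804551288233 = 2908590802561518, q_10 = 45·10717580206539 + 465488523556 = 482756597817811 → 2908590802561518/482756597817811
APPEND 32: p_11 = 32·2908590802561518 + 64573027806073 = 93139478709774649, q_11 = 32·482756597817811 + 10717580206539 = 15458928710376491 → 93139478709774649/15458928710376491
APPEND 4: p_12 = 4·93139478709774649 + 2908590802561518 = 375466505641660114, q_12 = 4·15458928710376491 + 482756597817811 = 62318471439323775 → 375466505641660114/62318471439323775
APPEND 34: p_13 = 34·375466505641660114 + 93139478709774649 = 12859000670526218525, q_13 = 34·62318471439323775 + 15458928710376491 = 2134286957647384841 → 12859000670526218525/2134286957647384841
APPEND 18: p_14 = 18·12859000670526218525 + 375466505641660114 = 231837478575113593564, q_14 = 18·2134286957647384841 + 62318471439323775 = 38479483709092250913 → 231837478575113593564/38479483709092250913
APPEND 40: p_15 = 40·231837478575113593564 + 12859000670526218525 = 9286358143675069961085, q_15 = 40·38479483709092250913 + 2134286957647384841 = 1541313635321337421361 → 9286358143675069961085/1541313635321337421361
APPEND 49: p_16 = 49·9286358143675069961085 + 231837478575113593564 = 455263386518653541686729, q_16 = 49·1541313635321337421361 + 38479483709092250913 = 75562847614454625897602 → 455263386518653541686729/75562847614454625897602
APPEND 27: p_17 = 27·455263386518653541686729 + 9286358143675069961085 = 12301397794147320695502768, q_17 = 27·75562847614454625897602 + 1541313635321337421361 = 2041738199225596236656615 → 12301397794147320695502768/2041738199225596236656615
APPEND 48: p_18 = 48·12301397794147320695502768 + 455263386518653541686729 = 590922357505590046925819593, q_18 = 48·2041738199225596236656615 + 75562847614454625897602 = 98078996410443073985415122 → 590922357505590046925819593/98078996410443073985415122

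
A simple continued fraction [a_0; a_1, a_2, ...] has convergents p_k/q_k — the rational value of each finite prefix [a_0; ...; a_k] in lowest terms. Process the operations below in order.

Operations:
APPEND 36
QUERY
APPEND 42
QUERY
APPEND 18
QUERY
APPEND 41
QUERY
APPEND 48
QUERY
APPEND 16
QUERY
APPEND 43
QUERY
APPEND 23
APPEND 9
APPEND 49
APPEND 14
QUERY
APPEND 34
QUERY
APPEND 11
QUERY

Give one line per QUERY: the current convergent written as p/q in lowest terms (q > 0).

APPEND 36: p_0 = 36·1 + 0 = 36, q_0 = 36·0 + 1 = 1 → 36/1
APPEND 42: p_1 = 42·36 + 1 = 1513, q_1 = 42·1 + 0 = 42 → 1513/42
APPEND 18: p_2 = 18·1513 + 36 = 27270, q_2 = 18·42 + 1 = 757 → 27270/757
APPEND 41: p_3 = 41·27270 + 1513 = 1119583, q_3 = 41·757 + 42 = 31079 → 1119583/31079
APPEND 48: p_4 = 48·1119583 + 27270 = 53767254, q_4 = 48·31079 + 757 = 1492549 → 53767254/1492549
APPEND 16: p_5 = 16·53767254 + 1119583 = 861395647, q_5 = 16·1492549 + 31079 = 23911863 → 861395647/23911863
APPEND 43: p_6 = 43·861395647 + 53767254 = 37093780075, q_6 = 43·23911863 + 1492549 = 1029702658 → 37093780075/1029702658
APPEND 23: p_7 = 23·37093780075 + 861395647 = 854018337372, q_7 = 23·1029702658 + 23911863 = 23707072997 → 854018337372/23707072997
APPEND 9: p_8 = 9·854018337372 + 37093780075 = 7723258816423, q_8 = 9·23707072997 + 1029702658 = 214393359631 → 7723258816423/214393359631
APPEND 49: p_9 = 49·7723258816423 + 854018337372 = 379293700342099, q_9 = 49·214393359631 + 23707072997 = 10528981694916 → 379293700342099/10528981694916
APPEND 14: p_10 = 14·379293700342099 + 7723258816423 = 5317835063605809, q_10 = 14·10528981694916 + 214393359631 = 147620137088455 → 5317835063605809/147620137088455
APPEND 34: p_11 = 34·5317835063605809 + 379293700342099 = 181185685862939605, q_11 = 34·147620137088455 + 10528981694916 = 5029613642702386 → 181185685862939605/5029613642702386
APPEND 11: p_12 = 11·181185685862939605 + 5317835063605809 = 1998360379555941464, q_12 = 11·5029613642702386 + 147620137088455 = 55473370206814701 → 1998360379555941464/55473370206814701

36/1
1513/42
27270/757
1119583/31079
53767254/1492549
861395647/23911863
37093780075/1029702658
5317835063605809/147620137088455
181185685862939605/5029613642702386
1998360379555941464/55473370206814701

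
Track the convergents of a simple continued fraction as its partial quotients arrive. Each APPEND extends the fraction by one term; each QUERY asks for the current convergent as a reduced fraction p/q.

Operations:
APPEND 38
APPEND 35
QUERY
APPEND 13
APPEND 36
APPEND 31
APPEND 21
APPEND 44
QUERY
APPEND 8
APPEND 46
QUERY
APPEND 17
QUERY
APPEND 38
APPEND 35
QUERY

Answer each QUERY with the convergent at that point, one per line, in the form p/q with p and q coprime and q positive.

APPEND 38: p_0 = 38·1 + 0 = 38, q_0 = 38·0 + 1 = 1 → 38/1
APPEND 35: p_1 = 35·38 + 1 = 1331, q_1 = 35·1 + 0 = 35 → 1331/35
APPEND 13: p_2 = 13·1331 + 38 = 17341, q_2 = 13·35 + 1 = 456 → 17341/456
APPEND 36: p_3 = 36·17341 + 1331 = 625607, q_3 = 36·456 + 35 = 16451 → 625607/16451
APPEND 31: p_4 = 31·625607 + 17341 = 19411158, q_4 = 31·16451 + 456 = 510437 → 19411158/510437
APPEND 21: p_5 = 21·19411158 + 625607 = 408259925, q_5 = 21·510437 + 16451 = 10735628 → 408259925/10735628
APPEND 44: p_6 = 44·408259925 + 19411158 = 17982847858, q_6 = 44·10735628 + 510437 = 472878069 → 17982847858/472878069
APPEND 8: p_7 = 8·17982847858 + 408259925 = 144271042789, q_7 = 8·472878069 + 10735628 = 3793760180 → 144271042789/3793760180
APPEND 46: p_8 = 46·144271042789 + 17982847858 = 6654450816152, q_8 = 46·3793760180 + 472878069 = 174985846349 → 6654450816152/174985846349
APPEND 17: p_9 = 17·6654450816152 + 144271042789 = 113269934917373, q_9 = 17·174985846349 + 3793760180 = 2978553148113 → 113269934917373/2978553148113
APPEND 38: p_10 = 38·113269934917373 + 6654450816152 = 4310911977676326, q_10 = 38·2978553148113 + 174985846349 = 113360005474643 → 4310911977676326/113360005474643
APPEND 35: p_11 = 35·4310911977676326 + 113269934917373 = 150995189153588783, q_11 = 35·113360005474643 + 2978553148113 = 3970578744760618 → 150995189153588783/3970578744760618

1331/35
17982847858/472878069
6654450816152/174985846349
113269934917373/2978553148113
150995189153588783/3970578744760618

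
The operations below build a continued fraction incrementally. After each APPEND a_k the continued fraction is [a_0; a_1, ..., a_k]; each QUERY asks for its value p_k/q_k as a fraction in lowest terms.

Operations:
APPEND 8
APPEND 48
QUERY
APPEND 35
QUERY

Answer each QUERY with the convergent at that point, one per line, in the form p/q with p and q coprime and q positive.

385/48
13483/1681

APPEND 8: p_0 = 8·1 + 0 = 8, q_0 = 8·0 + 1 = 1 → 8/1
APPEND 48: p_1 = 48·8 + 1 = 385, q_1 = 48·1 + 0 = 48 → 385/48
APPEND 35: p_2 = 35·385 + 8 = 13483, q_2 = 35·48 + 1 = 1681 → 13483/1681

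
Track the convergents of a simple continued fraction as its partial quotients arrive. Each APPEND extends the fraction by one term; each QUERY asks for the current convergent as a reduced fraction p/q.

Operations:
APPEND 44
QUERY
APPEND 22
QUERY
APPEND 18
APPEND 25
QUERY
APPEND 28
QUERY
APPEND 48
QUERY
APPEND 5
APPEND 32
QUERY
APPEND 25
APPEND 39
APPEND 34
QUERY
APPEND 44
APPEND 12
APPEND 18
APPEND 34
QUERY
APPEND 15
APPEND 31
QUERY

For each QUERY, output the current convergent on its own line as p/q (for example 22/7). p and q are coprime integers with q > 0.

APPEND 44: p_0 = 44·1 + 0 = 44, q_0 = 44·0 + 1 = 1 → 44/1
APPEND 22: p_1 = 22·44 + 1 = 969, q_1 = 22·1 + 0 = 22 → 969/22
APPEND 18: p_2 = 18·969 + 44 = 17486, q_2 = 18·22 + 1 = 397 → 17486/397
APPEND 25: p_3 = 25·17486 + 969 = 438119, q_3 = 25·397 + 22 = 9947 → 438119/9947
APPEND 28: p_4 = 28·438119 + 17486 = 12284818, q_4 = 28·9947 + 397 = 278913 → 12284818/278913
APPEND 48: p_5 = 48·12284818 + 438119 = 590109383, q_5 = 48·278913 + 9947 = 13397771 → 590109383/13397771
APPEND 5: p_6 = 5·590109383 + 12284818 = 2962831733, q_6 = 5·13397771 + 278913 = 67267768 → 2962831733/67267768
APPEND 32: p_7 = 32·2962831733 + 590109383 = 95400724839, q_7 = 32·67267768 + 13397771 = 2165966347 → 95400724839/2165966347
APPEND 25: p_8 = 25·95400724839 + 2962831733 = 2387980952708, q_8 = 25·2165966347 + 67267768 = 54216426443 → 2387980952708/54216426443
APPEND 39: p_9 = 39·2387980952708 + 95400724839 = 93226657880451, q_9 = 39·54216426443 + 2165966347 = 2116606597624 → 93226657880451/2116606597624
APPEND 34: p_10 = 34·93226657880451 + 2387980952708 = 3172094348888042, q_10 = 34·2116606597624 + 54216426443 = 72018840745659 → 3172094348888042/72018840745659
APPEND 44: p_11 = 44·3172094348888042 + 93226657880451 = 139665378008954299, q_11 = 44·72018840745659 + 2116606597624 = 3170945599406620 → 139665378008954299/3170945599406620
APPEND 12: p_12 = 12·139665378008954299 + 3172094348888042 = 1679156630456339630, q_12 = 12·3170945599406620 + 72018840745659 = 38123366033625099 → 1679156630456339630/38123366033625099
APPEND 18: p_13 = 18·1679156630456339630 + 139665378008954299 = 30364484726223067639, q_13 = 18·38123366033625099 + 3170945599406620 = 689391534204658402 → 30364484726223067639/689391534204658402
APPEND 34: p_14 = 34·30364484726223067639 + 1679156630456339630 = 1034071637322040639356, q_14 = 34·689391534204658402 + 38123366033625099 = 23477435528992010767 → 1034071637322040639356/23477435528992010767
APPEND 15: p_15 = 15·1034071637322040639356 + 30364484726223067639 = 15541439044556832657979, q_15 = 15·23477435528992010767 + 689391534204658402 = 352850924469084819907 → 15541439044556832657979/352850924469084819907
APPEND 31: p_16 = 31·15541439044556832657979 + 1034071637322040639356 = 482818682018583853036705, q_16 = 31·352850924469084819907 + 23477435528992010767 = 10961856094070621427884 → 482818682018583853036705/10961856094070621427884

44/1
969/22
438119/9947
12284818/278913
590109383/13397771
95400724839/2165966347
3172094348888042/72018840745659
1034071637322040639356/23477435528992010767
482818682018583853036705/10961856094070621427884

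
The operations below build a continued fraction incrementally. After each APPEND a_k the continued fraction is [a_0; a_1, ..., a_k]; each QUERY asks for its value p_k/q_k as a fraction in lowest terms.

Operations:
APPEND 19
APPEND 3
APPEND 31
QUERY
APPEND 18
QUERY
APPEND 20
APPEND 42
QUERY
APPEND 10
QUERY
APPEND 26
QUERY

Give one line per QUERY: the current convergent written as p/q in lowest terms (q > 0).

1817/94
32764/1695
27630838/1429443
276965477/14328424
7228733240/373968467

APPEND 19: p_0 = 19·1 + 0 = 19, q_0 = 19·0 + 1 = 1 → 19/1
APPEND 3: p_1 = 3·19 + 1 = 58, q_1 = 3·1 + 0 = 3 → 58/3
APPEND 31: p_2 = 31·58 + 19 = 1817, q_2 = 31·3 + 1 = 94 → 1817/94
APPEND 18: p_3 = 18·1817 + 58 = 32764, q_3 = 18·94 + 3 = 1695 → 32764/1695
APPEND 20: p_4 = 20·32764 + 1817 = 657097, q_4 = 20·1695 + 94 = 33994 → 657097/33994
APPEND 42: p_5 = 42·657097 + 32764 = 27630838, q_5 = 42·33994 + 1695 = 1429443 → 27630838/1429443
APPEND 10: p_6 = 10·27630838 + 657097 = 276965477, q_6 = 10·1429443 + 33994 = 14328424 → 276965477/14328424
APPEND 26: p_7 = 26·276965477 + 27630838 = 7228733240, q_7 = 26·14328424 + 1429443 = 373968467 → 7228733240/373968467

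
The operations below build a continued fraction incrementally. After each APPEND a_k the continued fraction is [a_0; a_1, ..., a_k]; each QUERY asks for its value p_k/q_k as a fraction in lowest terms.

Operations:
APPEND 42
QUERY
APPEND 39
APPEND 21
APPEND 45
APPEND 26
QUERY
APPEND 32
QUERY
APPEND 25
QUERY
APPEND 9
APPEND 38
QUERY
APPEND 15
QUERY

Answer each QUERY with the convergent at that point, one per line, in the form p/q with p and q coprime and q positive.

42/1
40396445/961234
1294238624/30796427
32396362045/770871909
11161133249147/265579329013
167709860234234/3990658578803

APPEND 42: p_0 = 42·1 + 0 = 42, q_0 = 42·0 + 1 = 1 → 42/1
APPEND 39: p_1 = 39·42 + 1 = 1639, q_1 = 39·1 + 0 = 39 → 1639/39
APPEND 21: p_2 = 21·1639 + 42 = 34461, q_2 = 21·39 + 1 = 820 → 34461/820
APPEND 45: p_3 = 45·34461 + 1639 = 1552384, q_3 = 45·820 + 39 = 36939 → 1552384/36939
APPEND 26: p_4 = 26·1552384 + 34461 = 40396445, q_4 = 26·36939 + 820 = 961234 → 40396445/961234
APPEND 32: p_5 = 32·40396445 + 1552384 = 1294238624, q_5 = 32·961234 + 36939 = 30796427 → 1294238624/30796427
APPEND 25: p_6 = 25·1294238624 + 40396445 = 32396362045, q_6 = 25·30796427 + 961234 = 770871909 → 32396362045/770871909
APPEND 9: p_7 = 9·32396362045 + 1294238624 = 292861497029, q_7 = 9·770871909 + 30796427 = 6968643608 → 292861497029/6968643608
APPEND 38: p_8 = 38·292861497029 + 32396362045 = 11161133249147, q_8 = 38·6968643608 + 770871909 = 265579329013 → 11161133249147/265579329013
APPEND 15: p_9 = 15·11161133249147 + 292861497029 = 167709860234234, q_9 = 15·265579329013 + 6968643608 = 3990658578803 → 167709860234234/3990658578803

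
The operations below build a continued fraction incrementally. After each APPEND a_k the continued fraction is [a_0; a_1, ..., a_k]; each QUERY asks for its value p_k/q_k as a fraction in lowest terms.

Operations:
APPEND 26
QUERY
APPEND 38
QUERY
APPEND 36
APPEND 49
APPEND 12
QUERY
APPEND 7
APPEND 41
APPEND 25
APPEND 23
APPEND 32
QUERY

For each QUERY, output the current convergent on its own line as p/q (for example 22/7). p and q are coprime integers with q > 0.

APPEND 26: p_0 = 26·1 + 0 = 26, q_0 = 26·0 + 1 = 1 → 26/1
APPEND 38: p_1 = 38·26 + 1 = 989, q_1 = 38·1 + 0 = 38 → 989/38
APPEND 36: p_2 = 36·989 + 26 = 35630, q_2 = 36·38 + 1 = 1369 → 35630/1369
APPEND 49: p_3 = 49·35630 + 989 = 1746859, q_3 = 49·1369 + 38 = 67119 → 1746859/67119
APPEND 12: p_4 = 12·1746859 + 35630 = 20997938, q_4 = 12·67119 + 1369 = 806797 → 20997938/806797
APPEND 7: p_5 = 7·20997938 + 1746859 = 148732425, q_5 = 7·806797 + 67119 = 5714698 → 148732425/5714698
APPEND 41: p_6 = 41·148732425 + 20997938 = 6119027363, q_6 = 41·5714698 + 806797 = 235109415 → 6119027363/235109415
APPEND 25: p_7 = 25·6119027363 + 148732425 = 153124416500, q_7 = 25·235109415 + 5714698 = 5883450073 → 153124416500/5883450073
APPEND 23: p_8 = 23·153124416500 + 6119027363 = 3527980606863, q_8 = 23·5883450073 + 235109415 = 135554461094 → 3527980606863/135554461094
APPEND 32: p_9 = 32·3527980606863 + 153124416500 = 113048503836116, q_9 = 32·135554461094 + 5883450073 = 4343626205081 → 113048503836116/4343626205081

26/1
989/38
20997938/806797
113048503836116/4343626205081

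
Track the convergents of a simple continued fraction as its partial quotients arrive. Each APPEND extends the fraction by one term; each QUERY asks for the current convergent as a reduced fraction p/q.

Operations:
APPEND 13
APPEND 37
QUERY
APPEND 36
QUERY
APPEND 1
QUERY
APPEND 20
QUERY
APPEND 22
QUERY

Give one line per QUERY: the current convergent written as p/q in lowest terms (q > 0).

482/37
17365/1333
17847/1370
374305/28733
8252557/633496

APPEND 13: p_0 = 13·1 + 0 = 13, q_0 = 13·0 + 1 = 1 → 13/1
APPEND 37: p_1 = 37·13 + 1 = 482, q_1 = 37·1 + 0 = 37 → 482/37
APPEND 36: p_2 = 36·482 + 13 = 17365, q_2 = 36·37 + 1 = 1333 → 17365/1333
APPEND 1: p_3 = 1·17365 + 482 = 17847, q_3 = 1·1333 + 37 = 1370 → 17847/1370
APPEND 20: p_4 = 20·17847 + 17365 = 374305, q_4 = 20·1370 + 1333 = 28733 → 374305/28733
APPEND 22: p_5 = 22·374305 + 17847 = 8252557, q_5 = 22·28733 + 1370 = 633496 → 8252557/633496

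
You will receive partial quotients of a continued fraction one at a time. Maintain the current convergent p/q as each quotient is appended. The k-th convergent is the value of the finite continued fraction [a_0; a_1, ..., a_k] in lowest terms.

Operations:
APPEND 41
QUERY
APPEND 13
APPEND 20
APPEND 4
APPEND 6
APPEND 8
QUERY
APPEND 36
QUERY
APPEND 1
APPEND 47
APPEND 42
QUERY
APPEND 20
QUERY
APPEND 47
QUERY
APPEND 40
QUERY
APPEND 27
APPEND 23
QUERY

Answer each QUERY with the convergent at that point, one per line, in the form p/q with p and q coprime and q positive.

APPEND 41: p_0 = 41·1 + 0 = 41, q_0 = 41·0 + 1 = 1 → 41/1
APPEND 13: p_1 = 13·41 + 1 = 534, q_1 = 13·1 + 0 = 13 → 534/13
APPEND 20: p_2 = 20·534 + 41 = 10721, q_2 = 20·13 + 1 = 261 → 10721/261
APPEND 4: p_3 = 4·10721 + 534 = 43418, q_3 = 4·261 + 13 = 1057 → 43418/1057
APPEND 6: p_4 = 6·43418 + 10721 = 271229, q_4 = 6·1057 + 261 = 6603 → 271229/6603
APPEND 8: p_5 = 8·271229 + 43418 = 2213250, q_5 = 8·6603 + 1057 = 53881 → 2213250/53881
APPEND 36: p_6 = 36·2213250 + 271229 = 79948229, q_6 = 36·53881 + 6603 = 1946319 → 79948229/1946319
APPEND 1: p_7 = 1·79948229 + 2213250 = 82161479, q_7 = 1·1946319 + 53881 = 2000200 → 82161479/2000200
APPEND 47: p_8 = 47·82161479 + 79948229 = 3941537742, q_8 = 47·2000200 + 1946319 = 95955719 → 3941537742/95955719
APPEND 42: p_9 = 42·3941537742 + 82161479 = 165626746643, q_9 = 42·95955719 + 2000200 = 4032140398 → 165626746643/4032140398
APPEND 20: p_10 = 20·165626746643 + 3941537742 = 3316476470602, q_10 = 20·4032140398 + 95955719 = 80738763679 → 3316476470602/80738763679
APPEND 47: p_11 = 47·3316476470602 + 165626746643 = 156040020864937, q_11 = 47·80738763679 + 4032140398 = 3798754033311 → 156040020864937/3798754033311
APPEND 40: p_12 = 40·156040020864937 + 3316476470602 = 6244917311068082, q_12 = 40·3798754033311 + 80738763679 = 152030900096119 → 6244917311068082/152030900096119
APPEND 27: p_13 = 27·6244917311068082 + 156040020864937 = 168768807419703151, q_13 = 27·152030900096119 + 3798754033311 = 4108633056628524 → 168768807419703151/4108633056628524
APPEND 23: p_14 = 23·168768807419703151 + 6244917311068082 = 3887927487964240555, q_14 = 23·4108633056628524 + 152030900096119 = 94650591202552171 → 3887927487964240555/94650591202552171

41/1
2213250/53881
79948229/1946319
165626746643/4032140398
3316476470602/80738763679
156040020864937/3798754033311
6244917311068082/152030900096119
3887927487964240555/94650591202552171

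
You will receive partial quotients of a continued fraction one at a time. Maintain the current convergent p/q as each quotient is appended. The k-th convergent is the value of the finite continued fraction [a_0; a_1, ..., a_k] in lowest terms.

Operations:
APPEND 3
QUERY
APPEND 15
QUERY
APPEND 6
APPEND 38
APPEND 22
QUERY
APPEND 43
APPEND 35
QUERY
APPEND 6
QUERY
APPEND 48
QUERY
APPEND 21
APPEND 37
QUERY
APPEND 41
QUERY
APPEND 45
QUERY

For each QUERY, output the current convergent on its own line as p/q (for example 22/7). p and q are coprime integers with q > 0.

APPEND 3: p_0 = 3·1 + 0 = 3, q_0 = 3·0 + 1 = 1 → 3/1
APPEND 15: p_1 = 15·3 + 1 = 46, q_1 = 15·1 + 0 = 15 → 46/15
APPEND 6: p_2 = 6·46 + 3 = 279, q_2 = 6·15 + 1 = 91 → 279/91
APPEND 38: p_3 = 38·279 + 46 = 10648, q_3 = 38·91 + 15 = 3473 → 10648/3473
APPEND 22: p_4 = 22·10648 + 279 = 234535, q_4 = 22·3473 + 91 = 76497 → 234535/76497
APPEND 43: p_5 = 43·234535 + 10648 = 10095653, q_5 = 43·76497 + 3473 = 3292844 → 10095653/3292844
APPEND 35: p_6 = 35·10095653 + 234535 = 353582390, q_6 = 35·3292844 + 76497 = 115326037 → 353582390/115326037
APPEND 6: p_7 = 6·353582390 + 10095653 = 2131589993, q_7 = 6·115326037 + 3292844 = 695249066 → 2131589993/695249066
APPEND 48: p_8 = 48·2131589993 + 353582390 = 102669902054, q_8 = 48·695249066 + 115326037 = 33487281205 → 102669902054/33487281205
APPEND 21: p_9 = 21·102669902054 + 2131589993 = 2158199533127, q_9 = 21·33487281205 + 695249066 = 703928154371 → 2158199533127/703928154371
APPEND 37: p_10 = 37·2158199533127 + 102669902054 = 79956052627753, q_10 = 37·703928154371 + 33487281205 = 26078828992932 → 79956052627753/26078828992932
APPEND 41: p_11 = 41·79956052627753 + 2158199533127 = 3280356357271000, q_11 = 41·26078828992932 + 703928154371 = 1069935916864583 → 3280356357271000/1069935916864583
APPEND 45: p_12 = 45·3280356357271000 + 79956052627753 = 147695992129822753, q_12 = 45·1069935916864583 + 26078828992932 = 48173195087899167 → 147695992129822753/48173195087899167

3/1
46/15
234535/76497
353582390/115326037
2131589993/695249066
102669902054/33487281205
79956052627753/26078828992932
3280356357271000/1069935916864583
147695992129822753/48173195087899167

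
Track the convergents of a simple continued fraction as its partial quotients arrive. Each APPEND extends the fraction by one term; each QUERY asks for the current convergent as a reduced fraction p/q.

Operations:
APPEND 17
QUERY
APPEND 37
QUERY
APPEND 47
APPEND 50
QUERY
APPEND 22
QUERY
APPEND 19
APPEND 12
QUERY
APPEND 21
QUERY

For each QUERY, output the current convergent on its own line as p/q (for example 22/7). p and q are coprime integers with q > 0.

17/1
630/37
1481980/87037
32633187/1916554
7490783583/439935310
157927967776/9275143073

APPEND 17: p_0 = 17·1 + 0 = 17, q_0 = 17·0 + 1 = 1 → 17/1
APPEND 37: p_1 = 37·17 + 1 = 630, q_1 = 37·1 + 0 = 37 → 630/37
APPEND 47: p_2 = 47·630 + 17 = 29627, q_2 = 47·37 + 1 = 1740 → 29627/1740
APPEND 50: p_3 = 50·29627 + 630 = 1481980, q_3 = 50·1740 + 37 = 87037 → 1481980/87037
APPEND 22: p_4 = 22·1481980 + 29627 = 32633187, q_4 = 22·87037 + 1740 = 1916554 → 32633187/1916554
APPEND 19: p_5 = 19·32633187 + 1481980 = 621512533, q_5 = 19·1916554 + 87037 = 36501563 → 621512533/36501563
APPEND 12: p_6 = 12·621512533 + 32633187 = 7490783583, q_6 = 12·36501563 + 1916554 = 439935310 → 7490783583/439935310
APPEND 21: p_7 = 21·7490783583 + 621512533 = 157927967776, q_7 = 21·439935310 + 36501563 = 9275143073 → 157927967776/9275143073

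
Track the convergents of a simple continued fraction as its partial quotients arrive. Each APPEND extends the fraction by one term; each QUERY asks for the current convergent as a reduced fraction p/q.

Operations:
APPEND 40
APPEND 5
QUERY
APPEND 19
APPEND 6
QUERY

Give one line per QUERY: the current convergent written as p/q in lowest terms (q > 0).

APPEND 40: p_0 = 40·1 + 0 = 40, q_0 = 40·0 + 1 = 1 → 40/1
APPEND 5: p_1 = 5·40 + 1 = 201, q_1 = 5·1 + 0 = 5 → 201/5
APPEND 19: p_2 = 19·201 + 40 = 3859, q_2 = 19·5 + 1 = 96 → 3859/96
APPEND 6: p_3 = 6·3859 + 201 = 23355, q_3 = 6·96 + 5 = 581 → 23355/581

201/5
23355/581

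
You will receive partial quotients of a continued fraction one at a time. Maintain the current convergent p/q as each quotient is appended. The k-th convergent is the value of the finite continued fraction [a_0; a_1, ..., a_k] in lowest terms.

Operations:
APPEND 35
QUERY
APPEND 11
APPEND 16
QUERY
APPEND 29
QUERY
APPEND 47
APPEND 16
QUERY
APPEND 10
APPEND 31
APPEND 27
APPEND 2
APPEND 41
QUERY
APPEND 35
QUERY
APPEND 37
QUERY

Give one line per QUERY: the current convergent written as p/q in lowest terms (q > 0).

35/1
6211/177
180505/5144
136019641/3876264
97247607984462/2771345367073
3406010108146117/97063881868670
126119621609390791/3594134974507863

APPEND 35: p_0 = 35·1 + 0 = 35, q_0 = 35·0 + 1 = 1 → 35/1
APPEND 11: p_1 = 11·35 + 1 = 386, q_1 = 11·1 + 0 = 11 → 386/11
APPEND 16: p_2 = 16·386 + 35 = 6211, q_2 = 16·11 + 1 = 177 → 6211/177
APPEND 29: p_3 = 29·6211 + 386 = 180505, q_3 = 29·177 + 11 = 5144 → 180505/5144
APPEND 47: p_4 = 47·180505 + 6211 = 8489946, q_4 = 47·5144 + 177 = 241945 → 8489946/241945
APPEND 16: p_5 = 16·8489946 + 180505 = 136019641, q_5 = 16·241945 + 5144 = 3876264 → 136019641/3876264
APPEND 10: p_6 = 10·136019641 + 8489946 = 1368686356, q_6 = 10·3876264 + 241945 = 39004585 → 1368686356/39004585
APPEND 31: p_7 = 31·1368686356 + 136019641 = 42565296677, q_7 = 31·39004585 + 3876264 = 1213018399 → 42565296677/1213018399
APPEND 27: p_8 = 27·42565296677 + 1368686356 = 1150631696635, q_8 = 27·1213018399 + 39004585 = 32790501358 → 1150631696635/32790501358
APPEND 2: p_9 = 2·1150631696635 + 42565296677 = 2343828689947, q_9 = 2·32790501358 + 1213018399 = 66794021115 → 2343828689947/66794021115
APPEND 41: p_10 = 41·2343828689947 + 1150631696635 = 97247607984462, q_10 = 41·66794021115 + 32790501358 = 2771345367073 → 97247607984462/2771345367073
APPEND 35: p_11 = 35·97247607984462 + 2343828689947 = 3406010108146117, q_11 = 35·2771345367073 + 66794021115 = 97063881868670 → 3406010108146117/97063881868670
APPEND 37: p_12 = 37·3406010108146117 + 97247607984462 = 126119621609390791, q_12 = 37·97063881868670 + 2771345367073 = 3594134974507863 → 126119621609390791/3594134974507863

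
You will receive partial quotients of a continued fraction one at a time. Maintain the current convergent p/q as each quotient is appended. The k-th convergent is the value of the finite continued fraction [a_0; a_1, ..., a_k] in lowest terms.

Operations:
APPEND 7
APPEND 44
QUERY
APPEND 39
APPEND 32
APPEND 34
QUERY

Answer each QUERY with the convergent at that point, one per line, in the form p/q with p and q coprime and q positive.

309/44
13141668/1871309

APPEND 7: p_0 = 7·1 + 0 = 7, q_0 = 7·0 + 1 = 1 → 7/1
APPEND 44: p_1 = 44·7 + 1 = 309, q_1 = 44·1 + 0 = 44 → 309/44
APPEND 39: p_2 = 39·309 + 7 = 12058, q_2 = 39·44 + 1 = 1717 → 12058/1717
APPEND 32: p_3 = 32·12058 + 309 = 386165, q_3 = 32·1717 + 44 = 54988 → 386165/54988
APPEND 34: p_4 = 34·386165 + 12058 = 13141668, q_4 = 34·54988 + 1717 = 1871309 → 13141668/1871309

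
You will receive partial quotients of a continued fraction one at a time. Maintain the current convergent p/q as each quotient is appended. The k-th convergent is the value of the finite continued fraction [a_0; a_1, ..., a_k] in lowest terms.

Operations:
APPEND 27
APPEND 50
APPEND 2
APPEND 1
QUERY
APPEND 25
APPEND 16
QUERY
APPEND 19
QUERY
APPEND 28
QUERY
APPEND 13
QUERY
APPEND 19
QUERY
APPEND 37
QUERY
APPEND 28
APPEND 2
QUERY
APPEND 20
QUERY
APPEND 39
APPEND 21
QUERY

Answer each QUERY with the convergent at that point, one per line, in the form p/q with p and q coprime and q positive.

4080/151
1679744/62167
32019865/1185049
898235964/33243539
11709087397/433351056
223370896507/8266913603
8276432258156/306309154367
472203380507906/17476155626125
9676031084282995/358108035758379
7944261760102721926/294015588590019405

APPEND 27: p_0 = 27·1 + 0 = 27, q_0 = 27·0 + 1 = 1 → 27/1
APPEND 50: p_1 = 50·27 + 1 = 1351, q_1 = 50·1 + 0 = 50 → 1351/50
APPEND 2: p_2 = 2·1351 + 27 = 2729, q_2 = 2·50 + 1 = 101 → 2729/101
APPEND 1: p_3 = 1·2729 + 1351 = 4080, q_3 = 1·101 + 50 = 151 → 4080/151
APPEND 25: p_4 = 25·4080 + 2729 = 104729, q_4 = 25·151 + 101 = 3876 → 104729/3876
APPEND 16: p_5 = 16·104729 + 4080 = 1679744, q_5 = 16·3876 + 151 = 62167 → 1679744/62167
APPEND 19: p_6 = 19·1679744 + 104729 = 32019865, q_6 = 19·62167 + 3876 = 1185049 → 32019865/1185049
APPEND 28: p_7 = 28·32019865 + 1679744 = 898235964, q_7 = 28·1185049 + 62167 = 33243539 → 898235964/33243539
APPEND 13: p_8 = 13·898235964 + 32019865 = 11709087397, q_8 = 13·33243539 + 1185049 = 433351056 → 11709087397/433351056
APPEND 19: p_9 = 19·11709087397 + 898235964 = 223370896507, q_9 = 19·433351056 + 33243539 = 8266913603 → 223370896507/8266913603
APPEND 37: p_10 = 37·223370896507 + 11709087397 = 8276432258156, q_10 = 37·8266913603 + 433351056 = 306309154367 → 8276432258156/306309154367
APPEND 28: p_11 = 28·8276432258156 + 223370896507 = 231963474124875, q_11 = 28·306309154367 + 8266913603 = 8584923235879 → 231963474124875/8584923235879
APPEND 2: p_12 = 2·231963474124875 + 8276432258156 = 472203380507906, q_12 = 2·8584923235879 + 306309154367 = 17476155626125 → 472203380507906/17476155626125
APPEND 20: p_13 = 20·472203380507906 + 231963474124875 = 9676031084282995, q_13 = 20·17476155626125 + 8584923235879 = 358108035758379 → 9676031084282995/358108035758379
APPEND 39: p_14 = 39·9676031084282995 + 472203380507906 = 377837415667544711, q_14 = 39·358108035758379 + 17476155626125 = 13983689550202906 → 377837415667544711/13983689550202906
APPEND 21: p_15 = 21·377837415667544711 + 9676031084282995 = 7944261760102721926, q_15 = 21·13983689550202906 + 358108035758379 = 294015588590019405 → 7944261760102721926/294015588590019405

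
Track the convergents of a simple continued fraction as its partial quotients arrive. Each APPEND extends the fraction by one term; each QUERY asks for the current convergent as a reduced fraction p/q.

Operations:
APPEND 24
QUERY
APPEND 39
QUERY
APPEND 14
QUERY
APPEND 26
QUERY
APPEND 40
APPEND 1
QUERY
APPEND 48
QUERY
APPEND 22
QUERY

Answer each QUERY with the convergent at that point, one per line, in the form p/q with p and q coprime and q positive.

24/1
937/39
13142/547
342629/14261
14060931/585248
688642990/28662891
15164206711/631168850

APPEND 24: p_0 = 24·1 + 0 = 24, q_0 = 24·0 + 1 = 1 → 24/1
APPEND 39: p_1 = 39·24 + 1 = 937, q_1 = 39·1 + 0 = 39 → 937/39
APPEND 14: p_2 = 14·937 + 24 = 13142, q_2 = 14·39 + 1 = 547 → 13142/547
APPEND 26: p_3 = 26·13142 + 937 = 342629, q_3 = 26·547 + 39 = 14261 → 342629/14261
APPEND 40: p_4 = 40·342629 + 13142 = 13718302, q_4 = 40·14261 + 547 = 570987 → 13718302/570987
APPEND 1: p_5 = 1·13718302 + 342629 = 14060931, q_5 = 1·570987 + 14261 = 585248 → 14060931/585248
APPEND 48: p_6 = 48·14060931 + 13718302 = 688642990, q_6 = 48·585248 + 570987 = 28662891 → 688642990/28662891
APPEND 22: p_7 = 22·688642990 + 14060931 = 15164206711, q_7 = 22·28662891 + 585248 = 631168850 → 15164206711/631168850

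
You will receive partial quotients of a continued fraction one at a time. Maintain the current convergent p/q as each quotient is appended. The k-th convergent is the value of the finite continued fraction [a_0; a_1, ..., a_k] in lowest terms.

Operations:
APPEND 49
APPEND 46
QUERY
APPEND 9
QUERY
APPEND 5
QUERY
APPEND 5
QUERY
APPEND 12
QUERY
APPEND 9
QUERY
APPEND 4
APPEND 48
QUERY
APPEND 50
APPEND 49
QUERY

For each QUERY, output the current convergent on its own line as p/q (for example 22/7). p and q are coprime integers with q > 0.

APPEND 49: p_0 = 49·1 + 0 = 49, q_0 = 49·0 + 1 = 1 → 49/1
APPEND 46: p_1 = 46·49 + 1 = 2255, q_1 = 46·1 + 0 = 46 → 2255/46
APPEND 9: p_2 = 9·2255 + 49 = 20344, q_2 = 9·46 + 1 = 415 → 20344/415
APPEND 5: p_3 = 5·20344 + 2255 = 103975, q_3 = 5·415 + 46 = 2121 → 103975/2121
APPEND 5: p_4 = 5·103975 + 20344 = 540219, q_4 = 5·2121 + 415 = 11020 → 540219/11020
APPEND 12: p_5 = 12·540219 + 103975 = 6586603, q_5 = 12·11020 + 2121 = 134361 → 6586603/134361
APPEND 9: p_6 = 9·6586603 + 540219 = 59819646, q_6 = 9·134361 + 11020 = 1220269 → 59819646/1220269
APPEND 4: p_7 = 4·59819646 + 6586603 = 245865187, q_7 = 4·1220269 + 134361 = 5015437 → 245865187/5015437
APPEND 48: p_8 = 48·245865187 + 59819646 = 11861348622, q_8 = 48·5015437 + 1220269 = 241961245 → 11861348622/241961245
APPEND 50: p_9 = 50·11861348622 + 245865187 = 593313296287, q_9 = 50·241961245 + 5015437 = 12103077687 → 593313296287/12103077687
APPEND 49: p_10 = 49·593313296287 + 11861348622 = 29084212866685, q_10 = 49·12103077687 + 241961245 = 593292767908 → 29084212866685/593292767908

2255/46
20344/415
103975/2121
540219/11020
6586603/134361
59819646/1220269
11861348622/241961245
29084212866685/593292767908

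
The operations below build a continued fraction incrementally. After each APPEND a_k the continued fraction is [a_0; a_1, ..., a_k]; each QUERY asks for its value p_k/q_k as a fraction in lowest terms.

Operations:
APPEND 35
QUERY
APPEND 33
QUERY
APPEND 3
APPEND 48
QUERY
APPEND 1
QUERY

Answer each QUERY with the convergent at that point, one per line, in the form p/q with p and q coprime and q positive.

APPEND 35: p_0 = 35·1 + 0 = 35, q_0 = 35·0 + 1 = 1 → 35/1
APPEND 33: p_1 = 33·35 + 1 = 1156, q_1 = 33·1 + 0 = 33 → 1156/33
APPEND 3: p_2 = 3·1156 + 35 = 3503, q_2 = 3·33 + 1 = 100 → 3503/100
APPEND 48: p_3 = 48·3503 + 1156 = 169300, q_3 = 48·100 + 33 = 4833 → 169300/4833
APPEND 1: p_4 = 1·169300 + 3503 = 172803, q_4 = 1·4833 + 100 = 4933 → 172803/4933

35/1
1156/33
169300/4833
172803/4933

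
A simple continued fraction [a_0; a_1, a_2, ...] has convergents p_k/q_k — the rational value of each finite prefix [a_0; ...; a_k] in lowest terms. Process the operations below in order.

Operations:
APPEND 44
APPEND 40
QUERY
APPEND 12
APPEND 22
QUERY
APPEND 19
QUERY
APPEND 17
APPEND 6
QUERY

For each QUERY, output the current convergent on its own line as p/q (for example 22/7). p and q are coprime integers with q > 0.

APPEND 44: p_0 = 44·1 + 0 = 44, q_0 = 44·0 + 1 = 1 → 44/1
APPEND 40: p_1 = 40·44 + 1 = 1761, q_1 = 40·1 + 0 = 40 → 1761/40
APPEND 12: p_2 = 12·1761 + 44 = 21176, q_2 = 12·40 + 1 = 481 → 21176/481
APPEND 22: p_3 = 22·21176 + 1761 = 467633, q_3 = 22·481 + 40 = 10622 → 467633/10622
APPEND 19: p_4 = 19·467633 + 21176 = 8906203, q_4 = 19·10622 + 481 = 202299 → 8906203/202299
APPEND 17: p_5 = 17·8906203 + 467633 = 151873084, q_5 = 17·202299 + 10622 = 3449705 → 151873084/3449705
APPEND 6: p_6 = 6·151873084 + 8906203 = 920144707, q_6 = 6·3449705 + 202299 = 20900529 → 920144707/20900529

1761/40
467633/10622
8906203/202299
920144707/20900529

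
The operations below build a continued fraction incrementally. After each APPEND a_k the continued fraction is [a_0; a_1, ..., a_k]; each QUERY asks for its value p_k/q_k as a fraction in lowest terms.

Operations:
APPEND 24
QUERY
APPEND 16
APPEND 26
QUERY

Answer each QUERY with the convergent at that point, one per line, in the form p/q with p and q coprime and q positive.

APPEND 24: p_0 = 24·1 + 0 = 24, q_0 = 24·0 + 1 = 1 → 24/1
APPEND 16: p_1 = 16·24 + 1 = 385, q_1 = 16·1 + 0 = 16 → 385/16
APPEND 26: p_2 = 26·385 + 24 = 10034, q_2 = 26·16 + 1 = 417 → 10034/417

24/1
10034/417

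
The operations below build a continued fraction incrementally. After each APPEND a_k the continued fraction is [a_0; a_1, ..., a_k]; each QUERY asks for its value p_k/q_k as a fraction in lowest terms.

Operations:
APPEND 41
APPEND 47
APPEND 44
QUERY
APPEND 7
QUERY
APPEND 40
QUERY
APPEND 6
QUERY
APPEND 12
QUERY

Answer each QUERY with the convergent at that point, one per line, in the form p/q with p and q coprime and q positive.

APPEND 41: p_0 = 41·1 + 0 = 41, q_0 = 41·0 + 1 = 1 → 41/1
APPEND 47: p_1 = 47·41 + 1 = 1928, q_1 = 47·1 + 0 = 47 → 1928/47
APPEND 44: p_2 = 44·1928 + 41 = 84873, q_2 = 44·47 + 1 = 2069 → 84873/2069
APPEND 7: p_3 = 7·84873 + 1928 = 596039, q_3 = 7·2069 + 47 = 14530 → 596039/14530
APPEND 40: p_4 = 40·596039 + 84873 = 23926433, q_4 = 40·14530 + 2069 = 583269 → 23926433/583269
APPEND 6: p_5 = 6·23926433 + 596039 = 144154637, q_5 = 6·583269 + 14530 = 3514144 → 144154637/3514144
APPEND 12: p_6 = 12·144154637 + 23926433 = 1753782077, q_6 = 12·3514144 + 583269 = 42752997 → 1753782077/42752997

84873/2069
596039/14530
23926433/583269
144154637/3514144
1753782077/42752997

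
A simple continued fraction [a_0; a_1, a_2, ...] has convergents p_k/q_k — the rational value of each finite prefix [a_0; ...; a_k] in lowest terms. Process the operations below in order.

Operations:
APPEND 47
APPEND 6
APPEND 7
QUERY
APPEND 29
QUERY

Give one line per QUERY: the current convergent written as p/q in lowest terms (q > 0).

2028/43
59095/1253

APPEND 47: p_0 = 47·1 + 0 = 47, q_0 = 47·0 + 1 = 1 → 47/1
APPEND 6: p_1 = 6·47 + 1 = 283, q_1 = 6·1 + 0 = 6 → 283/6
APPEND 7: p_2 = 7·283 + 47 = 2028, q_2 = 7·6 + 1 = 43 → 2028/43
APPEND 29: p_3 = 29·2028 + 283 = 59095, q_3 = 29·43 + 6 = 1253 → 59095/1253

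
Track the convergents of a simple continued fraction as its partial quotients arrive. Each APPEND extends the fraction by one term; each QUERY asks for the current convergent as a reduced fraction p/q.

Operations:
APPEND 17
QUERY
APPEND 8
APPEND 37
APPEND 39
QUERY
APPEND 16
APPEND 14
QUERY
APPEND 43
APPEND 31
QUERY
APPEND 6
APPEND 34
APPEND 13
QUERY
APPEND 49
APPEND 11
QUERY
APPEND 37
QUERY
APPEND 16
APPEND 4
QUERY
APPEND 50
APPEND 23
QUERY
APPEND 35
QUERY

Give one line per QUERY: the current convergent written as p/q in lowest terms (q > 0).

APPEND 17: p_0 = 17·1 + 0 = 17, q_0 = 17·0 + 1 = 1 → 17/1
APPEND 8: p_1 = 8·17 + 1 = 137, q_1 = 8·1 + 0 = 8 → 137/8
APPEND 37: p_2 = 37·137 + 17 = 5086, q_2 = 37·8 + 1 = 297 → 5086/297
APPEND 39: p_3 = 39·5086 + 137 = 198491, q_3 = 39·297 + 8 = 11591 → 198491/11591
APPEND 16: p_4 = 16·198491 + 5086 = 3180942, q_4 = 16·11591 + 297 = 185753 → 3180942/185753
APPEND 14: p_5 = 14·3180942 + 198491 = 44731679, q_5 = 14·185753 + 11591 = 2612133 → 44731679/2612133
APPEND 43: p_6 = 43·44731679 + 3180942 = 1926643139, q_6 = 43·2612133 + 185753 = 112507472 → 1926643139/112507472
APPEND 31: p_7 = 31·1926643139 + 44731679 = 59770668988, q_7 = 31·112507472 + 2612133 = 3490343765 → 59770668988/3490343765
APPEND 6: p_8 = 6·59770668988 + 1926643139 = 360550657067, q_8 = 6·3490343765 + 112507472 = 21054570062 → 360550657067/21054570062
APPEND 34: p_9 = 34·360550657067 + 59770668988 = 12318493009266, q_9 = 34·21054570062 + 3490343765 = 719345725873 → 12318493009266/719345725873
APPEND 13: p_10 = 13·12318493009266 + 360550657067 = 160500959777525, q_10 = 13·719345725873 + 21054570062 = 9372549006411 → 160500959777525/9372549006411
APPEND 49: p_11 = 49·160500959777525 + 12318493009266 = 7876865522107991, q_11 = 49·9372549006411 + 719345725873 = 459974247040012 → 7876865522107991/459974247040012
APPEND 11: p_12 = 11·7876865522107991 + 160500959777525 = 86806021702965426, q_12 = 11·459974247040012 + 9372549006411 = 5069089266446543 → 86806021702965426/5069089266446543
APPEND 37: p_13 = 37·86806021702965426 + 7876865522107991 = 3219699668531828753, q_13 = 37·5069089266446543 + 459974247040012 = 188016277105562103 → 3219699668531828753/188016277105562103
APPEND 16: p_14 = 16·3219699668531828753 + 86806021702965426 = 51602000718212225474, q_14 = 16·188016277105562103 + 5069089266446543 = 3013329522955440191 → 51602000718212225474/3013329522955440191
APPEND 4: p_15 = 4·51602000718212225474 + 3219699668531828753 = 209627702541380730649, q_15 = 4·3013329522955440191 + 188016277105562103 = 12241334368927322867 → 209627702541380730649/12241334368927322867
APPEND 50: p_16 = 50·209627702541380730649 + 51602000718212225474 = 10532987127787248757924, q_16 = 50·12241334368927322867 + 3013329522955440191 = 615080047969321583541 → 10532987127787248757924/615080047969321583541
APPEND 23: p_17 = 23·10532987127787248757924 + 209627702541380730649 = 242468331641648102162901, q_17 = 23·615080047969321583541 + 12241334368927322867 = 14159082437663323744310 → 242468331641648102162901/14159082437663323744310
APPEND 35: p_18 = 35·242468331641648102162901 + 10532987127787248757924 = 8496924594585470824459459, q_18 = 35·14159082437663323744310 + 615080047969321583541 = 496182965366185652634391 → 8496924594585470824459459/496182965366185652634391

17/1
198491/11591
44731679/2612133
59770668988/3490343765
160500959777525/9372549006411
86806021702965426/5069089266446543
3219699668531828753/188016277105562103
209627702541380730649/12241334368927322867
242468331641648102162901/14159082437663323744310
8496924594585470824459459/496182965366185652634391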